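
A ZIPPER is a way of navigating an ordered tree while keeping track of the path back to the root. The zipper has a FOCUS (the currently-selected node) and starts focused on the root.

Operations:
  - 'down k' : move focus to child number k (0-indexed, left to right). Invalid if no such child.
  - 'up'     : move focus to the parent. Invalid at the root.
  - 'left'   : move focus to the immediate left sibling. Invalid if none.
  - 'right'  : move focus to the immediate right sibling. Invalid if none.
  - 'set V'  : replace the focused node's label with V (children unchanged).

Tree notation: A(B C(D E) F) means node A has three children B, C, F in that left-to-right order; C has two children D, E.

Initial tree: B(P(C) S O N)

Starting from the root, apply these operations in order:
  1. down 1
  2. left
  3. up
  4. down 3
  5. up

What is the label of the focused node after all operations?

Step 1 (down 1): focus=S path=1 depth=1 children=[] left=['P'] right=['O', 'N'] parent=B
Step 2 (left): focus=P path=0 depth=1 children=['C'] left=[] right=['S', 'O', 'N'] parent=B
Step 3 (up): focus=B path=root depth=0 children=['P', 'S', 'O', 'N'] (at root)
Step 4 (down 3): focus=N path=3 depth=1 children=[] left=['P', 'S', 'O'] right=[] parent=B
Step 5 (up): focus=B path=root depth=0 children=['P', 'S', 'O', 'N'] (at root)

Answer: B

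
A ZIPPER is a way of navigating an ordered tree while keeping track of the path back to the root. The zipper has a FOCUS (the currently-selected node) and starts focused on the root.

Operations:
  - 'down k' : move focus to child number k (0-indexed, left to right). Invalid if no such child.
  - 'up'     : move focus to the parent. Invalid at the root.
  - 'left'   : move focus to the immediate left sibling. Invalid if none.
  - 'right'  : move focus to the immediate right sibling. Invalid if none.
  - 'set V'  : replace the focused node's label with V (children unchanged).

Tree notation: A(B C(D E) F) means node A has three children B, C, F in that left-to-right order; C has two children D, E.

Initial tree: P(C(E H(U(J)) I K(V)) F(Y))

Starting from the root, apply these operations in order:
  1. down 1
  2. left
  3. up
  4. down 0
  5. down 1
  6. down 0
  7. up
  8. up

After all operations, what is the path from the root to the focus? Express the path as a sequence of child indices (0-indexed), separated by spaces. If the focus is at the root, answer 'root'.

Step 1 (down 1): focus=F path=1 depth=1 children=['Y'] left=['C'] right=[] parent=P
Step 2 (left): focus=C path=0 depth=1 children=['E', 'H', 'I', 'K'] left=[] right=['F'] parent=P
Step 3 (up): focus=P path=root depth=0 children=['C', 'F'] (at root)
Step 4 (down 0): focus=C path=0 depth=1 children=['E', 'H', 'I', 'K'] left=[] right=['F'] parent=P
Step 5 (down 1): focus=H path=0/1 depth=2 children=['U'] left=['E'] right=['I', 'K'] parent=C
Step 6 (down 0): focus=U path=0/1/0 depth=3 children=['J'] left=[] right=[] parent=H
Step 7 (up): focus=H path=0/1 depth=2 children=['U'] left=['E'] right=['I', 'K'] parent=C
Step 8 (up): focus=C path=0 depth=1 children=['E', 'H', 'I', 'K'] left=[] right=['F'] parent=P

Answer: 0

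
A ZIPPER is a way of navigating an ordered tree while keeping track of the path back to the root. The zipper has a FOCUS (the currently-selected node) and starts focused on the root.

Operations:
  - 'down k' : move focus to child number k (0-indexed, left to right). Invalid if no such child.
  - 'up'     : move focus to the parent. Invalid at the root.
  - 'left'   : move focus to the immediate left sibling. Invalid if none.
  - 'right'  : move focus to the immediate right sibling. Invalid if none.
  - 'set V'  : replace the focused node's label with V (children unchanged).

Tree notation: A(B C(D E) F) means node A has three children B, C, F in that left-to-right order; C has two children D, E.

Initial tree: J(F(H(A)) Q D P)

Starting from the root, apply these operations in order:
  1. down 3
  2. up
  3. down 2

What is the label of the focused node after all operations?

Step 1 (down 3): focus=P path=3 depth=1 children=[] left=['F', 'Q', 'D'] right=[] parent=J
Step 2 (up): focus=J path=root depth=0 children=['F', 'Q', 'D', 'P'] (at root)
Step 3 (down 2): focus=D path=2 depth=1 children=[] left=['F', 'Q'] right=['P'] parent=J

Answer: D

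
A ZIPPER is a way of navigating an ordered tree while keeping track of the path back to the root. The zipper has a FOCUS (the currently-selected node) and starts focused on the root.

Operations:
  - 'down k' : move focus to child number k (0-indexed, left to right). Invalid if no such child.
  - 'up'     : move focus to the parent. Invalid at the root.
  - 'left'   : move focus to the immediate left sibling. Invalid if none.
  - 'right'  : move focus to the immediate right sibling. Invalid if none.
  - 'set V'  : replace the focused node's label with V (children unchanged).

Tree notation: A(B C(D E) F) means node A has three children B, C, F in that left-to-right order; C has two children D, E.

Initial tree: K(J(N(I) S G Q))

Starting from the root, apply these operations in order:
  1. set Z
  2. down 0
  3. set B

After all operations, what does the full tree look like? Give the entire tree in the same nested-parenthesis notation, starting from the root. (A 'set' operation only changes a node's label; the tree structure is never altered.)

Answer: Z(B(N(I) S G Q))

Derivation:
Step 1 (set Z): focus=Z path=root depth=0 children=['J'] (at root)
Step 2 (down 0): focus=J path=0 depth=1 children=['N', 'S', 'G', 'Q'] left=[] right=[] parent=Z
Step 3 (set B): focus=B path=0 depth=1 children=['N', 'S', 'G', 'Q'] left=[] right=[] parent=Z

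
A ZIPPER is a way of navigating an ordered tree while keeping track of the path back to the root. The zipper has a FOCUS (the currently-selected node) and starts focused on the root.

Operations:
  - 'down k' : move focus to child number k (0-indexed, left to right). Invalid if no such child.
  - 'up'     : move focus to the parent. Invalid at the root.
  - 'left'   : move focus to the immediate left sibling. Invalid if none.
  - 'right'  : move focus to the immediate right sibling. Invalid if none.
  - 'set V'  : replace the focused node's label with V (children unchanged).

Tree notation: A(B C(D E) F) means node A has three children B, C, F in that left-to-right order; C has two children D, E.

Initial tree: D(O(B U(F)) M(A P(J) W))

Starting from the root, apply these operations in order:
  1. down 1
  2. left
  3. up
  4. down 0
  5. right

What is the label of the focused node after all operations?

Step 1 (down 1): focus=M path=1 depth=1 children=['A', 'P', 'W'] left=['O'] right=[] parent=D
Step 2 (left): focus=O path=0 depth=1 children=['B', 'U'] left=[] right=['M'] parent=D
Step 3 (up): focus=D path=root depth=0 children=['O', 'M'] (at root)
Step 4 (down 0): focus=O path=0 depth=1 children=['B', 'U'] left=[] right=['M'] parent=D
Step 5 (right): focus=M path=1 depth=1 children=['A', 'P', 'W'] left=['O'] right=[] parent=D

Answer: M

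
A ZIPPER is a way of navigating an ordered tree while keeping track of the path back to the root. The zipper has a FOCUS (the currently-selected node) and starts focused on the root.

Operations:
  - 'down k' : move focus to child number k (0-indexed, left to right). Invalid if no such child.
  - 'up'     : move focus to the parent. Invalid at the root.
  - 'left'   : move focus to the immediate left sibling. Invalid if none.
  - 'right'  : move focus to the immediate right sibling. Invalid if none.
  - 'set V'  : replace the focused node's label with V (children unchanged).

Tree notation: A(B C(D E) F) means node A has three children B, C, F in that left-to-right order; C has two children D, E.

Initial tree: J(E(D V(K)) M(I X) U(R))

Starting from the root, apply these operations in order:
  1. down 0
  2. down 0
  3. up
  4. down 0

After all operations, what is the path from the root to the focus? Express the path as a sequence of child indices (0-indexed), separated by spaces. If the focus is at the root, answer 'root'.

Step 1 (down 0): focus=E path=0 depth=1 children=['D', 'V'] left=[] right=['M', 'U'] parent=J
Step 2 (down 0): focus=D path=0/0 depth=2 children=[] left=[] right=['V'] parent=E
Step 3 (up): focus=E path=0 depth=1 children=['D', 'V'] left=[] right=['M', 'U'] parent=J
Step 4 (down 0): focus=D path=0/0 depth=2 children=[] left=[] right=['V'] parent=E

Answer: 0 0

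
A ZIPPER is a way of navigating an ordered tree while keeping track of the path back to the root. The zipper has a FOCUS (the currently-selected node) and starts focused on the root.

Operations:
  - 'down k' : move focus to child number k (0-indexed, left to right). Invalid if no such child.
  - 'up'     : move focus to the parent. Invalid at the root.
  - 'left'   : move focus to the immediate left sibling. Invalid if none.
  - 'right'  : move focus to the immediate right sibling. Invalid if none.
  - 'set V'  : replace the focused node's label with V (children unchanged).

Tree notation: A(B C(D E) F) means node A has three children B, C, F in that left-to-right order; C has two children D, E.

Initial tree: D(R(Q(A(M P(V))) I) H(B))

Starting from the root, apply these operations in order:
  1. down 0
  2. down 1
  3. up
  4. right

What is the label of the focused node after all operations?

Step 1 (down 0): focus=R path=0 depth=1 children=['Q', 'I'] left=[] right=['H'] parent=D
Step 2 (down 1): focus=I path=0/1 depth=2 children=[] left=['Q'] right=[] parent=R
Step 3 (up): focus=R path=0 depth=1 children=['Q', 'I'] left=[] right=['H'] parent=D
Step 4 (right): focus=H path=1 depth=1 children=['B'] left=['R'] right=[] parent=D

Answer: H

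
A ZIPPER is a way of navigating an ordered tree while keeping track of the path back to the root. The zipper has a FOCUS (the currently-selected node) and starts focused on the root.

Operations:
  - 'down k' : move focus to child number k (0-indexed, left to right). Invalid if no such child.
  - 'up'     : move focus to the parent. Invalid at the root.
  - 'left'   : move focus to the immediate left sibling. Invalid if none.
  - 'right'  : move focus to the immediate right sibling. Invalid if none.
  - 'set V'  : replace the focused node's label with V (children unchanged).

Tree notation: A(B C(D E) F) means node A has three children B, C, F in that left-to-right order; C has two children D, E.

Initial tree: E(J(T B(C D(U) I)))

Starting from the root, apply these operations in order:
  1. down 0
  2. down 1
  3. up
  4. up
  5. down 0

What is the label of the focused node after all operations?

Answer: J

Derivation:
Step 1 (down 0): focus=J path=0 depth=1 children=['T', 'B'] left=[] right=[] parent=E
Step 2 (down 1): focus=B path=0/1 depth=2 children=['C', 'D', 'I'] left=['T'] right=[] parent=J
Step 3 (up): focus=J path=0 depth=1 children=['T', 'B'] left=[] right=[] parent=E
Step 4 (up): focus=E path=root depth=0 children=['J'] (at root)
Step 5 (down 0): focus=J path=0 depth=1 children=['T', 'B'] left=[] right=[] parent=E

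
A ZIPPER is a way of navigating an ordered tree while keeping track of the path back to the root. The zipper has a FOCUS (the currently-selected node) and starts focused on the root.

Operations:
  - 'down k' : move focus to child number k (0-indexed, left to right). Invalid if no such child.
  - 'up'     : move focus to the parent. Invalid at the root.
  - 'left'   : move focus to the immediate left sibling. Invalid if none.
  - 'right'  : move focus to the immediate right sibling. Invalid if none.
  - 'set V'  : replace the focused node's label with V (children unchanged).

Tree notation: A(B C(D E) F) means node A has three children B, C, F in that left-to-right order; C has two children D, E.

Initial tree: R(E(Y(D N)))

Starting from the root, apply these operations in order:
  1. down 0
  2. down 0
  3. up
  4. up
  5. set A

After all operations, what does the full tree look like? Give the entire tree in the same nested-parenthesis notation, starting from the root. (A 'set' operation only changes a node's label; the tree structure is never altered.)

Step 1 (down 0): focus=E path=0 depth=1 children=['Y'] left=[] right=[] parent=R
Step 2 (down 0): focus=Y path=0/0 depth=2 children=['D', 'N'] left=[] right=[] parent=E
Step 3 (up): focus=E path=0 depth=1 children=['Y'] left=[] right=[] parent=R
Step 4 (up): focus=R path=root depth=0 children=['E'] (at root)
Step 5 (set A): focus=A path=root depth=0 children=['E'] (at root)

Answer: A(E(Y(D N)))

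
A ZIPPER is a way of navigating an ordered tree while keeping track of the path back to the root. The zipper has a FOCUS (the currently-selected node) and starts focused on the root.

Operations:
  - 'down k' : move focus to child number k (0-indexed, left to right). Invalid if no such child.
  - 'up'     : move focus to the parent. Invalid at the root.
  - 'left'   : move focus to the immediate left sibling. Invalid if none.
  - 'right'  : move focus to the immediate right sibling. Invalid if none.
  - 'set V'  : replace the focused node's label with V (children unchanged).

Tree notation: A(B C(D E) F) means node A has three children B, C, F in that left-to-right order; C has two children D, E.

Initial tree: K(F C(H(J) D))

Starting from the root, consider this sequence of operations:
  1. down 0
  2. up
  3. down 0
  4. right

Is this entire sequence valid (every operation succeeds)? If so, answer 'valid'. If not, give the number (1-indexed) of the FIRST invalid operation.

Answer: valid

Derivation:
Step 1 (down 0): focus=F path=0 depth=1 children=[] left=[] right=['C'] parent=K
Step 2 (up): focus=K path=root depth=0 children=['F', 'C'] (at root)
Step 3 (down 0): focus=F path=0 depth=1 children=[] left=[] right=['C'] parent=K
Step 4 (right): focus=C path=1 depth=1 children=['H', 'D'] left=['F'] right=[] parent=K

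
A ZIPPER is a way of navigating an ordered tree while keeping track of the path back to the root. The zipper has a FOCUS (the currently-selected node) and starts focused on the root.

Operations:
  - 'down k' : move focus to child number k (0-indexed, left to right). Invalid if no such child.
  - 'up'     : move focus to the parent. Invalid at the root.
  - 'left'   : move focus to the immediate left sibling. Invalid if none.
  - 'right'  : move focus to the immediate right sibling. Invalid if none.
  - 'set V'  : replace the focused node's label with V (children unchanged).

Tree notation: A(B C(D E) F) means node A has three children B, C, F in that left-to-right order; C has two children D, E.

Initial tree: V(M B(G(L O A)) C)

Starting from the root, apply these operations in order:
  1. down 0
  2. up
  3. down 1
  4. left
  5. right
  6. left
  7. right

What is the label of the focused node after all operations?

Answer: B

Derivation:
Step 1 (down 0): focus=M path=0 depth=1 children=[] left=[] right=['B', 'C'] parent=V
Step 2 (up): focus=V path=root depth=0 children=['M', 'B', 'C'] (at root)
Step 3 (down 1): focus=B path=1 depth=1 children=['G'] left=['M'] right=['C'] parent=V
Step 4 (left): focus=M path=0 depth=1 children=[] left=[] right=['B', 'C'] parent=V
Step 5 (right): focus=B path=1 depth=1 children=['G'] left=['M'] right=['C'] parent=V
Step 6 (left): focus=M path=0 depth=1 children=[] left=[] right=['B', 'C'] parent=V
Step 7 (right): focus=B path=1 depth=1 children=['G'] left=['M'] right=['C'] parent=V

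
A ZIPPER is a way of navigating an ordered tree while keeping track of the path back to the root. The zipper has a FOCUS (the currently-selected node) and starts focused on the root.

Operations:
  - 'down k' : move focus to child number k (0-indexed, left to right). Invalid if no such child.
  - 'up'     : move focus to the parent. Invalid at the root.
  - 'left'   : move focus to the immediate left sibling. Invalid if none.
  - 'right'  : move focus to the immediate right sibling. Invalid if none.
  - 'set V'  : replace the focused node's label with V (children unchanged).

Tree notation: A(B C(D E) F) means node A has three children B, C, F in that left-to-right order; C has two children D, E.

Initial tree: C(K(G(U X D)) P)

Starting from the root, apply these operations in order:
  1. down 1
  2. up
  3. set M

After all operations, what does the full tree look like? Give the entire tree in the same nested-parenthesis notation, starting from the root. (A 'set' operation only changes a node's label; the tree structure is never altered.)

Step 1 (down 1): focus=P path=1 depth=1 children=[] left=['K'] right=[] parent=C
Step 2 (up): focus=C path=root depth=0 children=['K', 'P'] (at root)
Step 3 (set M): focus=M path=root depth=0 children=['K', 'P'] (at root)

Answer: M(K(G(U X D)) P)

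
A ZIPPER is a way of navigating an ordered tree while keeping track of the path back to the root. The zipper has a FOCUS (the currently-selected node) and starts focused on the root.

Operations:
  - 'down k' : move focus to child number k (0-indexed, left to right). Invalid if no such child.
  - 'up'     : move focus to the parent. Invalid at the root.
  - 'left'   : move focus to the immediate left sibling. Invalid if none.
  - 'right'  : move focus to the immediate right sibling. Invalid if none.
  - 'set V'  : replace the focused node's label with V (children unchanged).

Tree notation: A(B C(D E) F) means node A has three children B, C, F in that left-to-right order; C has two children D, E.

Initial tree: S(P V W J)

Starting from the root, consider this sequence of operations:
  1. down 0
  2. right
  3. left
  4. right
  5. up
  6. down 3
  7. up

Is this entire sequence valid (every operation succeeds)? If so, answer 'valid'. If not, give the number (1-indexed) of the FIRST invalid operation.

Step 1 (down 0): focus=P path=0 depth=1 children=[] left=[] right=['V', 'W', 'J'] parent=S
Step 2 (right): focus=V path=1 depth=1 children=[] left=['P'] right=['W', 'J'] parent=S
Step 3 (left): focus=P path=0 depth=1 children=[] left=[] right=['V', 'W', 'J'] parent=S
Step 4 (right): focus=V path=1 depth=1 children=[] left=['P'] right=['W', 'J'] parent=S
Step 5 (up): focus=S path=root depth=0 children=['P', 'V', 'W', 'J'] (at root)
Step 6 (down 3): focus=J path=3 depth=1 children=[] left=['P', 'V', 'W'] right=[] parent=S
Step 7 (up): focus=S path=root depth=0 children=['P', 'V', 'W', 'J'] (at root)

Answer: valid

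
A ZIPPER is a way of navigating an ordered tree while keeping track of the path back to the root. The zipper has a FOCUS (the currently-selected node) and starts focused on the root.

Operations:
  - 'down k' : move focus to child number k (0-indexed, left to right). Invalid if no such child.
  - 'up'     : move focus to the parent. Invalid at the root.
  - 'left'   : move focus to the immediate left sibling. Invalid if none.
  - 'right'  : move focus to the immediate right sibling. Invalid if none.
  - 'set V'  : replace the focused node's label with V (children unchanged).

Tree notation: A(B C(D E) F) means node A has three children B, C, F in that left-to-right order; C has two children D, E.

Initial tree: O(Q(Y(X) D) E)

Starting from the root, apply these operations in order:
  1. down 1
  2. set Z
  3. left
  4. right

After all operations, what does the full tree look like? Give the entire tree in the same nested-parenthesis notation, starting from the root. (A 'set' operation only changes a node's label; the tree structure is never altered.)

Step 1 (down 1): focus=E path=1 depth=1 children=[] left=['Q'] right=[] parent=O
Step 2 (set Z): focus=Z path=1 depth=1 children=[] left=['Q'] right=[] parent=O
Step 3 (left): focus=Q path=0 depth=1 children=['Y', 'D'] left=[] right=['Z'] parent=O
Step 4 (right): focus=Z path=1 depth=1 children=[] left=['Q'] right=[] parent=O

Answer: O(Q(Y(X) D) Z)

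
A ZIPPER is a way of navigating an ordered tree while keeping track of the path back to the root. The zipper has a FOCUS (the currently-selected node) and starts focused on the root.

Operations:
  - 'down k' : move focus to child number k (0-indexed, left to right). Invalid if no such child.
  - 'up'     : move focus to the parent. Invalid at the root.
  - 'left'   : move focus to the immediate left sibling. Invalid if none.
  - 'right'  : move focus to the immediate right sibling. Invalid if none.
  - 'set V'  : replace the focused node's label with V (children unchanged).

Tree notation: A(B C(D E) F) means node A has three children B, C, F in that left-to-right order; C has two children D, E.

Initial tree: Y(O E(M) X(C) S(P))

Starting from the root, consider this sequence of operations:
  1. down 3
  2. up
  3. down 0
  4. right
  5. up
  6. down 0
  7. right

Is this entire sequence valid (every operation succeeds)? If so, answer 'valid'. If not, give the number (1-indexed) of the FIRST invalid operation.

Step 1 (down 3): focus=S path=3 depth=1 children=['P'] left=['O', 'E', 'X'] right=[] parent=Y
Step 2 (up): focus=Y path=root depth=0 children=['O', 'E', 'X', 'S'] (at root)
Step 3 (down 0): focus=O path=0 depth=1 children=[] left=[] right=['E', 'X', 'S'] parent=Y
Step 4 (right): focus=E path=1 depth=1 children=['M'] left=['O'] right=['X', 'S'] parent=Y
Step 5 (up): focus=Y path=root depth=0 children=['O', 'E', 'X', 'S'] (at root)
Step 6 (down 0): focus=O path=0 depth=1 children=[] left=[] right=['E', 'X', 'S'] parent=Y
Step 7 (right): focus=E path=1 depth=1 children=['M'] left=['O'] right=['X', 'S'] parent=Y

Answer: valid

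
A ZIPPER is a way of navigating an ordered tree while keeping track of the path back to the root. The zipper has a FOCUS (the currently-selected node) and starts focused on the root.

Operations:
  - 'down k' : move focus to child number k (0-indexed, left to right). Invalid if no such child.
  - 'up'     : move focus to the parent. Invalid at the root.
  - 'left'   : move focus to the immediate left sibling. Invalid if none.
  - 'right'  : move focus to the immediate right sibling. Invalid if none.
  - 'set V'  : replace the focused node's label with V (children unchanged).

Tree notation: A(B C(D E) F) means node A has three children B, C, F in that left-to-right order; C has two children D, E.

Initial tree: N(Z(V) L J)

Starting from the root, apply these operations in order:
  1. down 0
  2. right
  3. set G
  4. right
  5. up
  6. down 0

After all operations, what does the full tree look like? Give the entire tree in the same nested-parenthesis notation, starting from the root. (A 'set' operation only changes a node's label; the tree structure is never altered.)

Step 1 (down 0): focus=Z path=0 depth=1 children=['V'] left=[] right=['L', 'J'] parent=N
Step 2 (right): focus=L path=1 depth=1 children=[] left=['Z'] right=['J'] parent=N
Step 3 (set G): focus=G path=1 depth=1 children=[] left=['Z'] right=['J'] parent=N
Step 4 (right): focus=J path=2 depth=1 children=[] left=['Z', 'G'] right=[] parent=N
Step 5 (up): focus=N path=root depth=0 children=['Z', 'G', 'J'] (at root)
Step 6 (down 0): focus=Z path=0 depth=1 children=['V'] left=[] right=['G', 'J'] parent=N

Answer: N(Z(V) G J)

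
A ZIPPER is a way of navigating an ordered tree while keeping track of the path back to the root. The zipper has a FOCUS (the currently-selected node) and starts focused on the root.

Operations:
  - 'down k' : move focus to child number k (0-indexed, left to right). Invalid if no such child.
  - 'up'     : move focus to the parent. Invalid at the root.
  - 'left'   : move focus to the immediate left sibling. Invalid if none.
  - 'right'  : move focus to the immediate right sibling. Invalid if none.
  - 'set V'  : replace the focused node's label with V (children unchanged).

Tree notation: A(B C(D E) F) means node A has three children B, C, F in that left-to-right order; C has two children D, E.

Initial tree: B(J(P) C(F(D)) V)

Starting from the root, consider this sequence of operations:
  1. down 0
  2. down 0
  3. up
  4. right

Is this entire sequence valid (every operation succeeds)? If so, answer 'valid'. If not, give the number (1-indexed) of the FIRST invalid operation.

Step 1 (down 0): focus=J path=0 depth=1 children=['P'] left=[] right=['C', 'V'] parent=B
Step 2 (down 0): focus=P path=0/0 depth=2 children=[] left=[] right=[] parent=J
Step 3 (up): focus=J path=0 depth=1 children=['P'] left=[] right=['C', 'V'] parent=B
Step 4 (right): focus=C path=1 depth=1 children=['F'] left=['J'] right=['V'] parent=B

Answer: valid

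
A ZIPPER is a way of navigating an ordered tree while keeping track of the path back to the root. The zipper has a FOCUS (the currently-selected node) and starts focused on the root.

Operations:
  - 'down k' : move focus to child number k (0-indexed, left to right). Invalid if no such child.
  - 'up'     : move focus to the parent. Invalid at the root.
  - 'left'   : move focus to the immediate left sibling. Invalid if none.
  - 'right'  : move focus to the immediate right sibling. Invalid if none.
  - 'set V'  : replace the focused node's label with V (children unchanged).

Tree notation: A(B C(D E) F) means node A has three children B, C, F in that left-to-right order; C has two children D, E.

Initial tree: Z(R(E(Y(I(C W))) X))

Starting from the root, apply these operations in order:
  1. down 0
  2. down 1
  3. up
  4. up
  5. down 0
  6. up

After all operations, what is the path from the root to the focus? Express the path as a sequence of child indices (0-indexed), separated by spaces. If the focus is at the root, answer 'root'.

Step 1 (down 0): focus=R path=0 depth=1 children=['E', 'X'] left=[] right=[] parent=Z
Step 2 (down 1): focus=X path=0/1 depth=2 children=[] left=['E'] right=[] parent=R
Step 3 (up): focus=R path=0 depth=1 children=['E', 'X'] left=[] right=[] parent=Z
Step 4 (up): focus=Z path=root depth=0 children=['R'] (at root)
Step 5 (down 0): focus=R path=0 depth=1 children=['E', 'X'] left=[] right=[] parent=Z
Step 6 (up): focus=Z path=root depth=0 children=['R'] (at root)

Answer: root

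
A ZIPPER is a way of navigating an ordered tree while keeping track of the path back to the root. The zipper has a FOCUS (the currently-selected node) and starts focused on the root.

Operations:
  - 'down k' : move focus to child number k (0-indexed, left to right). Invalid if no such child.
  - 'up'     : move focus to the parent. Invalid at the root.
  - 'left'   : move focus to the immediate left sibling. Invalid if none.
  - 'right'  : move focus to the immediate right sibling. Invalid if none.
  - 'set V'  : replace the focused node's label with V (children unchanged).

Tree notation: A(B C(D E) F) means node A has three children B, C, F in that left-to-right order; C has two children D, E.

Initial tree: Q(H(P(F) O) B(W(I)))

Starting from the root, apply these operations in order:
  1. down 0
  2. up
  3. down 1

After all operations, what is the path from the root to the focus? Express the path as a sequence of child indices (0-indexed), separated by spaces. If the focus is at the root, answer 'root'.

Answer: 1

Derivation:
Step 1 (down 0): focus=H path=0 depth=1 children=['P', 'O'] left=[] right=['B'] parent=Q
Step 2 (up): focus=Q path=root depth=0 children=['H', 'B'] (at root)
Step 3 (down 1): focus=B path=1 depth=1 children=['W'] left=['H'] right=[] parent=Q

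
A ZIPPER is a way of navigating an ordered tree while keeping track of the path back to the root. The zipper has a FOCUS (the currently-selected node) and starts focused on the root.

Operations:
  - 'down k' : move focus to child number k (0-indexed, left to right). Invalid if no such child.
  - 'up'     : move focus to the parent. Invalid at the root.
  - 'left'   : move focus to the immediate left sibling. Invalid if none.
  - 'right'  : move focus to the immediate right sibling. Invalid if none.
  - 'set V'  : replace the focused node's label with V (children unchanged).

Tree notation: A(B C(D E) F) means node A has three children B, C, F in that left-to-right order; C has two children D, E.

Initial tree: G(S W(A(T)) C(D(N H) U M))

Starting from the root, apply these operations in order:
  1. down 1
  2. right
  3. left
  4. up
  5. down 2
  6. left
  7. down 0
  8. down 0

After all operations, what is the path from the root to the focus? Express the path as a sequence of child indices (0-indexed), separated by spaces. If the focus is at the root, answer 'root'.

Answer: 1 0 0

Derivation:
Step 1 (down 1): focus=W path=1 depth=1 children=['A'] left=['S'] right=['C'] parent=G
Step 2 (right): focus=C path=2 depth=1 children=['D', 'U', 'M'] left=['S', 'W'] right=[] parent=G
Step 3 (left): focus=W path=1 depth=1 children=['A'] left=['S'] right=['C'] parent=G
Step 4 (up): focus=G path=root depth=0 children=['S', 'W', 'C'] (at root)
Step 5 (down 2): focus=C path=2 depth=1 children=['D', 'U', 'M'] left=['S', 'W'] right=[] parent=G
Step 6 (left): focus=W path=1 depth=1 children=['A'] left=['S'] right=['C'] parent=G
Step 7 (down 0): focus=A path=1/0 depth=2 children=['T'] left=[] right=[] parent=W
Step 8 (down 0): focus=T path=1/0/0 depth=3 children=[] left=[] right=[] parent=A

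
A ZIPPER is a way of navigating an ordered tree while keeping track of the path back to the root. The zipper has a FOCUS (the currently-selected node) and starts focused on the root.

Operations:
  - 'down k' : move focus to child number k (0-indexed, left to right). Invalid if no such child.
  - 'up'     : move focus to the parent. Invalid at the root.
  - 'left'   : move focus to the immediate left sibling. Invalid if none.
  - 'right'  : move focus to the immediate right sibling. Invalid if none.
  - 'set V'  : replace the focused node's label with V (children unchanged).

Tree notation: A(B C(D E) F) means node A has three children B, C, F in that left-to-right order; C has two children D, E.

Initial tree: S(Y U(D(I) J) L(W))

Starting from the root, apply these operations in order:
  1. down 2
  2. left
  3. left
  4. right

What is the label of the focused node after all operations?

Step 1 (down 2): focus=L path=2 depth=1 children=['W'] left=['Y', 'U'] right=[] parent=S
Step 2 (left): focus=U path=1 depth=1 children=['D', 'J'] left=['Y'] right=['L'] parent=S
Step 3 (left): focus=Y path=0 depth=1 children=[] left=[] right=['U', 'L'] parent=S
Step 4 (right): focus=U path=1 depth=1 children=['D', 'J'] left=['Y'] right=['L'] parent=S

Answer: U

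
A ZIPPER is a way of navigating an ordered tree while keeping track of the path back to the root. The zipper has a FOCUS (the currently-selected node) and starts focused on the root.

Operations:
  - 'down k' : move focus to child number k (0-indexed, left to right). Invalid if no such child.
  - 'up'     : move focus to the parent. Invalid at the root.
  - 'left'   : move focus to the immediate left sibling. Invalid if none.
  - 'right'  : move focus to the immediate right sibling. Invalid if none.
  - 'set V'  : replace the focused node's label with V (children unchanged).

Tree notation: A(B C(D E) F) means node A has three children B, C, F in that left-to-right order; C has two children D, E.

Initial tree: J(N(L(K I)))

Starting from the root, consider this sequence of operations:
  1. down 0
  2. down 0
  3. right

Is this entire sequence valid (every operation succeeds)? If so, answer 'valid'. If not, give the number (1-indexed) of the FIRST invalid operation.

Answer: 3

Derivation:
Step 1 (down 0): focus=N path=0 depth=1 children=['L'] left=[] right=[] parent=J
Step 2 (down 0): focus=L path=0/0 depth=2 children=['K', 'I'] left=[] right=[] parent=N
Step 3 (right): INVALID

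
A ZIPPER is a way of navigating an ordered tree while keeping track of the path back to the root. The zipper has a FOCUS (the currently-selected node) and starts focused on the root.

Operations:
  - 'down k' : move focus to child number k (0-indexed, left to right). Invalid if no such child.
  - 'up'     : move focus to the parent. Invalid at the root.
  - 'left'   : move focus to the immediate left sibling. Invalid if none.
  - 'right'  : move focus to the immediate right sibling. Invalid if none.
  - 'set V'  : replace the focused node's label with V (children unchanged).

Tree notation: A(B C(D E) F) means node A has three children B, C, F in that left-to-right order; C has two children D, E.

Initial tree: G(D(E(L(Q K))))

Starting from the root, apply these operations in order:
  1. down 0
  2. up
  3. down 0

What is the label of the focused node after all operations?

Step 1 (down 0): focus=D path=0 depth=1 children=['E'] left=[] right=[] parent=G
Step 2 (up): focus=G path=root depth=0 children=['D'] (at root)
Step 3 (down 0): focus=D path=0 depth=1 children=['E'] left=[] right=[] parent=G

Answer: D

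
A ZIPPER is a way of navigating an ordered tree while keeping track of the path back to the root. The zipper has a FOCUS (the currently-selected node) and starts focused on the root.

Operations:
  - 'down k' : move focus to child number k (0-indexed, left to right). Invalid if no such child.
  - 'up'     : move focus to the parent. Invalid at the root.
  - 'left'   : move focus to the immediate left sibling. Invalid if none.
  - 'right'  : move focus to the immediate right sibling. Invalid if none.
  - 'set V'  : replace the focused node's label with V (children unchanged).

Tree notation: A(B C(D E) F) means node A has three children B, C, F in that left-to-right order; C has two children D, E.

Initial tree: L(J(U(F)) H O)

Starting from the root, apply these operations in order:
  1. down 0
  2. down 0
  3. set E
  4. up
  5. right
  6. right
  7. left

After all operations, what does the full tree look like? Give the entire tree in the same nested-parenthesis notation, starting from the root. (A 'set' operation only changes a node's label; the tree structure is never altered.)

Step 1 (down 0): focus=J path=0 depth=1 children=['U'] left=[] right=['H', 'O'] parent=L
Step 2 (down 0): focus=U path=0/0 depth=2 children=['F'] left=[] right=[] parent=J
Step 3 (set E): focus=E path=0/0 depth=2 children=['F'] left=[] right=[] parent=J
Step 4 (up): focus=J path=0 depth=1 children=['E'] left=[] right=['H', 'O'] parent=L
Step 5 (right): focus=H path=1 depth=1 children=[] left=['J'] right=['O'] parent=L
Step 6 (right): focus=O path=2 depth=1 children=[] left=['J', 'H'] right=[] parent=L
Step 7 (left): focus=H path=1 depth=1 children=[] left=['J'] right=['O'] parent=L

Answer: L(J(E(F)) H O)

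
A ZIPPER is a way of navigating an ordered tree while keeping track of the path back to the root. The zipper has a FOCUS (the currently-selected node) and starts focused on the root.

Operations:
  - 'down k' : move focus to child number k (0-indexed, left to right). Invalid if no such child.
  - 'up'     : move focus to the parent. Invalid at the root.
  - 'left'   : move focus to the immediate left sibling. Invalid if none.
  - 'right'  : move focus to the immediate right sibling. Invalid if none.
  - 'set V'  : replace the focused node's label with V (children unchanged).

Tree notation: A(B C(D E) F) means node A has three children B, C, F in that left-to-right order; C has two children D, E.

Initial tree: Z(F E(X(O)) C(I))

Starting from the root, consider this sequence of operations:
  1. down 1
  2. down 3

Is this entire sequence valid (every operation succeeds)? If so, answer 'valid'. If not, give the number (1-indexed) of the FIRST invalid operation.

Step 1 (down 1): focus=E path=1 depth=1 children=['X'] left=['F'] right=['C'] parent=Z
Step 2 (down 3): INVALID

Answer: 2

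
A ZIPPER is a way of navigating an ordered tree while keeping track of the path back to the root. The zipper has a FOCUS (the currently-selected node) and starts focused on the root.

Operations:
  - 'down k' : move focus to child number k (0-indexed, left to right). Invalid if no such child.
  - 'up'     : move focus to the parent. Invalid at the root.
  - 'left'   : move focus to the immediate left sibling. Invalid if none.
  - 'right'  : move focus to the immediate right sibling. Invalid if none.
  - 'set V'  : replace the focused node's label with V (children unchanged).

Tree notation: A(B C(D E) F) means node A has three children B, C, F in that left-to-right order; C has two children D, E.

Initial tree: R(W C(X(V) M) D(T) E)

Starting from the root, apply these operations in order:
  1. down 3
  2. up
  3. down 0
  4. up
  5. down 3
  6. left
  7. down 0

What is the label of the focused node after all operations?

Step 1 (down 3): focus=E path=3 depth=1 children=[] left=['W', 'C', 'D'] right=[] parent=R
Step 2 (up): focus=R path=root depth=0 children=['W', 'C', 'D', 'E'] (at root)
Step 3 (down 0): focus=W path=0 depth=1 children=[] left=[] right=['C', 'D', 'E'] parent=R
Step 4 (up): focus=R path=root depth=0 children=['W', 'C', 'D', 'E'] (at root)
Step 5 (down 3): focus=E path=3 depth=1 children=[] left=['W', 'C', 'D'] right=[] parent=R
Step 6 (left): focus=D path=2 depth=1 children=['T'] left=['W', 'C'] right=['E'] parent=R
Step 7 (down 0): focus=T path=2/0 depth=2 children=[] left=[] right=[] parent=D

Answer: T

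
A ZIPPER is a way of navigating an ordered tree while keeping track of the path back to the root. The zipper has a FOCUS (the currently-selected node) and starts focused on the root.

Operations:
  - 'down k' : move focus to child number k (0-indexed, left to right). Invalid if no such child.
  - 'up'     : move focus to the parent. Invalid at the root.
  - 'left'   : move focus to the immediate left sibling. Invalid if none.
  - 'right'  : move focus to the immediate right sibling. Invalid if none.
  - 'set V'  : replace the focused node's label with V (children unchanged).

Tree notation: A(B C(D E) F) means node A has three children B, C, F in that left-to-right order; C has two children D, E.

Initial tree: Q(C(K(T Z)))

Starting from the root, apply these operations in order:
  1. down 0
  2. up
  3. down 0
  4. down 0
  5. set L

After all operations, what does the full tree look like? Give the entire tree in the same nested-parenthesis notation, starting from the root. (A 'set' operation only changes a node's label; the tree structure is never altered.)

Step 1 (down 0): focus=C path=0 depth=1 children=['K'] left=[] right=[] parent=Q
Step 2 (up): focus=Q path=root depth=0 children=['C'] (at root)
Step 3 (down 0): focus=C path=0 depth=1 children=['K'] left=[] right=[] parent=Q
Step 4 (down 0): focus=K path=0/0 depth=2 children=['T', 'Z'] left=[] right=[] parent=C
Step 5 (set L): focus=L path=0/0 depth=2 children=['T', 'Z'] left=[] right=[] parent=C

Answer: Q(C(L(T Z)))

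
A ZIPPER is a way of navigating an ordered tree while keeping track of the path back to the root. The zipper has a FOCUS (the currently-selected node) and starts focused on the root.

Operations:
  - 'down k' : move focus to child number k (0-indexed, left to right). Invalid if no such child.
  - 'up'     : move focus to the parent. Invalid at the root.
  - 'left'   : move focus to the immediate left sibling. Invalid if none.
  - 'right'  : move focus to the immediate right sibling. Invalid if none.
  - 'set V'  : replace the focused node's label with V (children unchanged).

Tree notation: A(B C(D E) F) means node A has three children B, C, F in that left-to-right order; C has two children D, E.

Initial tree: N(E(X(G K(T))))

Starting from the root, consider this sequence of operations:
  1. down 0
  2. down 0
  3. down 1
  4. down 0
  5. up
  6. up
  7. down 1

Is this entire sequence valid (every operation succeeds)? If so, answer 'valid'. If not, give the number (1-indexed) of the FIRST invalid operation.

Answer: valid

Derivation:
Step 1 (down 0): focus=E path=0 depth=1 children=['X'] left=[] right=[] parent=N
Step 2 (down 0): focus=X path=0/0 depth=2 children=['G', 'K'] left=[] right=[] parent=E
Step 3 (down 1): focus=K path=0/0/1 depth=3 children=['T'] left=['G'] right=[] parent=X
Step 4 (down 0): focus=T path=0/0/1/0 depth=4 children=[] left=[] right=[] parent=K
Step 5 (up): focus=K path=0/0/1 depth=3 children=['T'] left=['G'] right=[] parent=X
Step 6 (up): focus=X path=0/0 depth=2 children=['G', 'K'] left=[] right=[] parent=E
Step 7 (down 1): focus=K path=0/0/1 depth=3 children=['T'] left=['G'] right=[] parent=X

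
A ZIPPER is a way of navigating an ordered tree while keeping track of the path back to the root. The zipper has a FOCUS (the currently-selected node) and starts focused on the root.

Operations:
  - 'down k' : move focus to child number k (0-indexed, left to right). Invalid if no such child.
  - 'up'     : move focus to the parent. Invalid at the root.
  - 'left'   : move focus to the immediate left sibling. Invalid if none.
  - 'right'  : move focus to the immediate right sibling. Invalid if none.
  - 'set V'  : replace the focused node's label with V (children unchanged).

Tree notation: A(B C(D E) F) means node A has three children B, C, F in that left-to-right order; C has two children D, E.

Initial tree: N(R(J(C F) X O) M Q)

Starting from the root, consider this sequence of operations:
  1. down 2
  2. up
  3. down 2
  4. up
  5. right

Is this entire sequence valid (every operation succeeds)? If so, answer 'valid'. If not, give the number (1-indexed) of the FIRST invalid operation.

Step 1 (down 2): focus=Q path=2 depth=1 children=[] left=['R', 'M'] right=[] parent=N
Step 2 (up): focus=N path=root depth=0 children=['R', 'M', 'Q'] (at root)
Step 3 (down 2): focus=Q path=2 depth=1 children=[] left=['R', 'M'] right=[] parent=N
Step 4 (up): focus=N path=root depth=0 children=['R', 'M', 'Q'] (at root)
Step 5 (right): INVALID

Answer: 5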